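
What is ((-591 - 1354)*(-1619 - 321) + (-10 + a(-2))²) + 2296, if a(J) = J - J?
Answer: 3775696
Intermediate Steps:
a(J) = 0
((-591 - 1354)*(-1619 - 321) + (-10 + a(-2))²) + 2296 = ((-591 - 1354)*(-1619 - 321) + (-10 + 0)²) + 2296 = (-1945*(-1940) + (-10)²) + 2296 = (3773300 + 100) + 2296 = 3773400 + 2296 = 3775696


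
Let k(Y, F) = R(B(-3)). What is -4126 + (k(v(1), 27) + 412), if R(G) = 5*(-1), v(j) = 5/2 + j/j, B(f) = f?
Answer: -3719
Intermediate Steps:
v(j) = 7/2 (v(j) = 5*(1/2) + 1 = 5/2 + 1 = 7/2)
R(G) = -5
k(Y, F) = -5
-4126 + (k(v(1), 27) + 412) = -4126 + (-5 + 412) = -4126 + 407 = -3719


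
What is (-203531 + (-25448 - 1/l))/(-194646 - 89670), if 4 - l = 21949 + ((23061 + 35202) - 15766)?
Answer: 14755864717/18321891672 ≈ 0.80537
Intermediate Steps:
l = -64442 (l = 4 - (21949 + ((23061 + 35202) - 15766)) = 4 - (21949 + (58263 - 15766)) = 4 - (21949 + 42497) = 4 - 1*64446 = 4 - 64446 = -64442)
(-203531 + (-25448 - 1/l))/(-194646 - 89670) = (-203531 + (-25448 - 1/(-64442)))/(-194646 - 89670) = (-203531 + (-25448 - 1*(-1/64442)))/(-284316) = (-203531 + (-25448 + 1/64442))*(-1/284316) = (-203531 - 1639920015/64442)*(-1/284316) = -14755864717/64442*(-1/284316) = 14755864717/18321891672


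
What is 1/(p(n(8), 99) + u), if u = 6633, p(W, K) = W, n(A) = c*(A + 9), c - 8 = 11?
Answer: 1/6956 ≈ 0.00014376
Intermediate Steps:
c = 19 (c = 8 + 11 = 19)
n(A) = 171 + 19*A (n(A) = 19*(A + 9) = 19*(9 + A) = 171 + 19*A)
1/(p(n(8), 99) + u) = 1/((171 + 19*8) + 6633) = 1/((171 + 152) + 6633) = 1/(323 + 6633) = 1/6956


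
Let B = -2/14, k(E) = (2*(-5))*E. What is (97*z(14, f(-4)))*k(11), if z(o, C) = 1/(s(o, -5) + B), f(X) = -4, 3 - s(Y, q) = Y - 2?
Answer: 37345/32 ≈ 1167.0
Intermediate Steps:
s(Y, q) = 5 - Y (s(Y, q) = 3 - (Y - 2) = 3 - (-2 + Y) = 3 + (2 - Y) = 5 - Y)
k(E) = -10*E
B = -⅐ (B = -2*1/14 = -⅐ ≈ -0.14286)
z(o, C) = 1/(34/7 - o) (z(o, C) = 1/((5 - o) - ⅐) = 1/(34/7 - o))
(97*z(14, f(-4)))*k(11) = (97*(-7/(-34 + 7*14)))*(-10*11) = (97*(-7/(-34 + 98)))*(-110) = (97*(-7/64))*(-110) = -679/64*(-110) = 37345/32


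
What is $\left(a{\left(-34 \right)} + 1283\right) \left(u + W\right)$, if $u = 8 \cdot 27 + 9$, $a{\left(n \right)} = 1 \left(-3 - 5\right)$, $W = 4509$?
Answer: $6035850$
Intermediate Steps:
$a{\left(n \right)} = -8$ ($a{\left(n \right)} = 1 \left(-8\right) = -8$)
$u = 225$ ($u = 216 + 9 = 225$)
$\left(a{\left(-34 \right)} + 1283\right) \left(u + W\right) = \left(-8 + 1283\right) \left(225 + 4509\right) = 1275 \cdot 4734 = 6035850$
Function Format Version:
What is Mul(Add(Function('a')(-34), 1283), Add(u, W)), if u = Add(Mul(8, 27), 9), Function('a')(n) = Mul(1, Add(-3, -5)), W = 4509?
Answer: 6035850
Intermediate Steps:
Function('a')(n) = -8 (Function('a')(n) = Mul(1, -8) = -8)
u = 225 (u = Add(216, 9) = 225)
Mul(Add(Function('a')(-34), 1283), Add(u, W)) = Mul(Add(-8, 1283), Add(225, 4509)) = Mul(1275, 4734) = 6035850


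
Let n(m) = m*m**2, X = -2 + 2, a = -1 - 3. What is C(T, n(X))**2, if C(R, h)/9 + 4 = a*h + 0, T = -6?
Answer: 1296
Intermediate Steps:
a = -4
X = 0
n(m) = m**3
C(R, h) = -36 - 36*h (C(R, h) = -36 + 9*(-4*h + 0) = -36 + 9*(-4*h) = -36 - 36*h)
C(T, n(X))**2 = (-36 - 36*0**3)**2 = (-36 - 36*0)**2 = (-36 + 0)**2 = (-36)**2 = 1296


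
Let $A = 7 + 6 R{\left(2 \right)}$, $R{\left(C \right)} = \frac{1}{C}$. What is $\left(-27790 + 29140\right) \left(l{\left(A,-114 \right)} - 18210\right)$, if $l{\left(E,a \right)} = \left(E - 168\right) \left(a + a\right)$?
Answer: $24048900$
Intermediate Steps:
$A = 10$ ($A = 7 + \frac{6}{2} = 7 + 6 \cdot \frac{1}{2} = 7 + 3 = 10$)
$l{\left(E,a \right)} = 2 a \left(-168 + E\right)$ ($l{\left(E,a \right)} = \left(-168 + E\right) 2 a = 2 a \left(-168 + E\right)$)
$\left(-27790 + 29140\right) \left(l{\left(A,-114 \right)} - 18210\right) = \left(-27790 + 29140\right) \left(2 \left(-114\right) \left(-168 + 10\right) - 18210\right) = 1350 \left(2 \left(-114\right) \left(-158\right) - 18210\right) = 1350 \left(36024 - 18210\right) = 1350 \cdot 17814 = 24048900$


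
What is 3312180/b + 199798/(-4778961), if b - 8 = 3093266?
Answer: 7605374543164/7391317904157 ≈ 1.0290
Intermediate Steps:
b = 3093274 (b = 8 + 3093266 = 3093274)
3312180/b + 199798/(-4778961) = 3312180/3093274 + 199798/(-4778961) = 3312180*(1/3093274) + 199798*(-1/4778961) = 1656090/1546637 - 199798/4778961 = 7605374543164/7391317904157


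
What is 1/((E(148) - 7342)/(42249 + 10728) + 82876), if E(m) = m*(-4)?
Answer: 52977/4390513918 ≈ 1.2066e-5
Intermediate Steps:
E(m) = -4*m
1/((E(148) - 7342)/(42249 + 10728) + 82876) = 1/((-4*148 - 7342)/(42249 + 10728) + 82876) = 1/((-592 - 7342)/52977 + 82876) = 1/(-7934*1/52977 + 82876) = 1/(-7934/52977 + 82876) = 1/(4390513918/52977) = 52977/4390513918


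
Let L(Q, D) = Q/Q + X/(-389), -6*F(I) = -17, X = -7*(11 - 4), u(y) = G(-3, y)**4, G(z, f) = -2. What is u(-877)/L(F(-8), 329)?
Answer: 3112/219 ≈ 14.210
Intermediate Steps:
u(y) = 16 (u(y) = (-2)**4 = 16)
X = -49 (X = -7*7 = -49)
F(I) = 17/6 (F(I) = -1/6*(-17) = 17/6)
L(Q, D) = 438/389 (L(Q, D) = Q/Q - 49/(-389) = 1 - 49*(-1/389) = 1 + 49/389 = 438/389)
u(-877)/L(F(-8), 329) = 16/(438/389) = 16*(389/438) = 3112/219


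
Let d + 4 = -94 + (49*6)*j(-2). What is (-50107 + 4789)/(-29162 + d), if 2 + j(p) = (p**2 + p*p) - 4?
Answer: 3237/2048 ≈ 1.5806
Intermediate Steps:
j(p) = -6 + 2*p**2 (j(p) = -2 + ((p**2 + p*p) - 4) = -2 + ((p**2 + p**2) - 4) = -2 + (2*p**2 - 4) = -2 + (-4 + 2*p**2) = -6 + 2*p**2)
d = 490 (d = -4 + (-94 + (49*6)*(-6 + 2*(-2)**2)) = -4 + (-94 + 294*(-6 + 2*4)) = -4 + (-94 + 294*(-6 + 8)) = -4 + (-94 + 294*2) = -4 + (-94 + 588) = -4 + 494 = 490)
(-50107 + 4789)/(-29162 + d) = (-50107 + 4789)/(-29162 + 490) = -45318/(-28672) = -45318*(-1/28672) = 3237/2048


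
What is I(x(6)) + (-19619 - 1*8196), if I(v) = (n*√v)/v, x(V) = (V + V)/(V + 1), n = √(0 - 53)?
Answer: -27815 + I*√1113/6 ≈ -27815.0 + 5.5603*I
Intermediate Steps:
n = I*√53 (n = √(-53) = I*√53 ≈ 7.2801*I)
x(V) = 2*V/(1 + V) (x(V) = (2*V)/(1 + V) = 2*V/(1 + V))
I(v) = I*√53/√v (I(v) = ((I*√53)*√v)/v = (I*√53*√v)/v = I*√53/√v)
I(x(6)) + (-19619 - 1*8196) = I*√53/√(2*6/(1 + 6)) + (-19619 - 1*8196) = I*√53/√(2*6/7) + (-19619 - 8196) = I*√53/√(2*6*(⅐)) - 27815 = I*√53/√(12/7) - 27815 = I*√53*(√21/6) - 27815 = I*√1113/6 - 27815 = -27815 + I*√1113/6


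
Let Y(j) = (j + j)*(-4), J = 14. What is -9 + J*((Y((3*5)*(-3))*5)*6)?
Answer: 151191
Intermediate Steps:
Y(j) = -8*j (Y(j) = (2*j)*(-4) = -8*j)
-9 + J*((Y((3*5)*(-3))*5)*6) = -9 + 14*((-8*3*5*(-3)*5)*6) = -9 + 14*((-120*(-3)*5)*6) = -9 + 14*((-8*(-45)*5)*6) = -9 + 14*((360*5)*6) = -9 + 14*(1800*6) = -9 + 14*10800 = -9 + 151200 = 151191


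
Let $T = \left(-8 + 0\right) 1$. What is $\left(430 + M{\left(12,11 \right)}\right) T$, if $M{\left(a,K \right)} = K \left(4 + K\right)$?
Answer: $-4760$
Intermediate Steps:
$T = -8$ ($T = \left(-8\right) 1 = -8$)
$\left(430 + M{\left(12,11 \right)}\right) T = \left(430 + 11 \left(4 + 11\right)\right) \left(-8\right) = \left(430 + 11 \cdot 15\right) \left(-8\right) = \left(430 + 165\right) \left(-8\right) = 595 \left(-8\right) = -4760$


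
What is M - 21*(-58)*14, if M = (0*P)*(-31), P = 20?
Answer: 17052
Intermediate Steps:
M = 0 (M = (0*20)*(-31) = 0*(-31) = 0)
M - 21*(-58)*14 = 0 - 21*(-58)*14 = 0 - (-1218)*14 = 0 - 1*(-17052) = 0 + 17052 = 17052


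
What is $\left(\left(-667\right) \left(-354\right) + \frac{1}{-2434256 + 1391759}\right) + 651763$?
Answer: $\frac{925613278856}{1042497} \approx 8.8788 \cdot 10^{5}$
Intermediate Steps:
$\left(\left(-667\right) \left(-354\right) + \frac{1}{-2434256 + 1391759}\right) + 651763 = \left(236118 + \frac{1}{-1042497}\right) + 651763 = \left(236118 - \frac{1}{1042497}\right) + 651763 = \frac{246152306645}{1042497} + 651763 = \frac{925613278856}{1042497}$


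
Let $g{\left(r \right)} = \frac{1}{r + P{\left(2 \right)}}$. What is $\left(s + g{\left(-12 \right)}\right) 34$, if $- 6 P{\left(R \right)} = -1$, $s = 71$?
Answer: $\frac{171190}{71} \approx 2411.1$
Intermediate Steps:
$P{\left(R \right)} = \frac{1}{6}$ ($P{\left(R \right)} = \left(- \frac{1}{6}\right) \left(-1\right) = \frac{1}{6}$)
$g{\left(r \right)} = \frac{1}{\frac{1}{6} + r}$ ($g{\left(r \right)} = \frac{1}{r + \frac{1}{6}} = \frac{1}{\frac{1}{6} + r}$)
$\left(s + g{\left(-12 \right)}\right) 34 = \left(71 + \frac{6}{1 + 6 \left(-12\right)}\right) 34 = \left(71 + \frac{6}{1 - 72}\right) 34 = \left(71 + \frac{6}{-71}\right) 34 = \left(71 + 6 \left(- \frac{1}{71}\right)\right) 34 = \left(71 - \frac{6}{71}\right) 34 = \frac{5035}{71} \cdot 34 = \frac{171190}{71}$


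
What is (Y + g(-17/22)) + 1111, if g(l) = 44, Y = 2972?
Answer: 4127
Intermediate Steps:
(Y + g(-17/22)) + 1111 = (2972 + 44) + 1111 = 3016 + 1111 = 4127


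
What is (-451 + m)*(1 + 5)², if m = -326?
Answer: -27972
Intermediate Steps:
(-451 + m)*(1 + 5)² = (-451 - 326)*(1 + 5)² = -777*6² = -777*36 = -27972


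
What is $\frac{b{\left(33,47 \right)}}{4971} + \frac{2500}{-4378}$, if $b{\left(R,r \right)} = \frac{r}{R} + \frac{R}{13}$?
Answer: $- \frac{241997950}{424379241} \approx -0.57024$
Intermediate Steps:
$b{\left(R,r \right)} = \frac{R}{13} + \frac{r}{R}$ ($b{\left(R,r \right)} = \frac{r}{R} + R \frac{1}{13} = \frac{r}{R} + \frac{R}{13} = \frac{R}{13} + \frac{r}{R}$)
$\frac{b{\left(33,47 \right)}}{4971} + \frac{2500}{-4378} = \frac{\frac{1}{13} \cdot 33 + \frac{47}{33}}{4971} + \frac{2500}{-4378} = \left(\frac{33}{13} + 47 \cdot \frac{1}{33}\right) \frac{1}{4971} + 2500 \left(- \frac{1}{4378}\right) = \left(\frac{33}{13} + \frac{47}{33}\right) \frac{1}{4971} - \frac{1250}{2189} = \frac{1700}{429} \cdot \frac{1}{4971} - \frac{1250}{2189} = \frac{1700}{2132559} - \frac{1250}{2189} = - \frac{241997950}{424379241}$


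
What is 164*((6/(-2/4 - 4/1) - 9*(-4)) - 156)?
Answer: -59696/3 ≈ -19899.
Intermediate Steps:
164*((6/(-2/4 - 4/1) - 9*(-4)) - 156) = 164*((6/(-2*¼ - 4*1) + 36) - 156) = 164*((6/(-½ - 4) + 36) - 156) = 164*((6/(-9/2) + 36) - 156) = 164*((6*(-2/9) + 36) - 156) = 164*((-4/3 + 36) - 156) = 164*(104/3 - 156) = 164*(-364/3) = -59696/3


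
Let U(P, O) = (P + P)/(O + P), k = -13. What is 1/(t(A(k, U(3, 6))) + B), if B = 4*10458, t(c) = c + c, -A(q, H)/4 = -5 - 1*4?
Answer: 1/41904 ≈ 2.3864e-5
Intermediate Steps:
U(P, O) = 2*P/(O + P) (U(P, O) = (2*P)/(O + P) = 2*P/(O + P))
A(q, H) = 36 (A(q, H) = -4*(-5 - 1*4) = -4*(-5 - 4) = -4*(-9) = 36)
t(c) = 2*c
B = 41832
1/(t(A(k, U(3, 6))) + B) = 1/(2*36 + 41832) = 1/(72 + 41832) = 1/41904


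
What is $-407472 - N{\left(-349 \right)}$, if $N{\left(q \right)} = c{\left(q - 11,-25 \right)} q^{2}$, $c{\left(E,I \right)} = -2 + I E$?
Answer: $-1096372870$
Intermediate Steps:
$c{\left(E,I \right)} = -2 + E I$
$N{\left(q \right)} = q^{2} \left(273 - 25 q\right)$ ($N{\left(q \right)} = \left(-2 + \left(q - 11\right) \left(-25\right)\right) q^{2} = \left(-2 + \left(-11 + q\right) \left(-25\right)\right) q^{2} = \left(-2 - \left(-275 + 25 q\right)\right) q^{2} = \left(273 - 25 q\right) q^{2} = q^{2} \left(273 - 25 q\right)$)
$-407472 - N{\left(-349 \right)} = -407472 - \left(-349\right)^{2} \left(273 - -8725\right) = -407472 - 121801 \left(273 + 8725\right) = -407472 - 121801 \cdot 8998 = -407472 - 1095965398 = -1096372870$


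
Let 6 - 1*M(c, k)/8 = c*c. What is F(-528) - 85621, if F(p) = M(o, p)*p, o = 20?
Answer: 1578635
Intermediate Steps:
M(c, k) = 48 - 8*c² (M(c, k) = 48 - 8*c*c = 48 - 8*c²)
F(p) = -3152*p (F(p) = (48 - 8*20²)*p = (48 - 8*400)*p = (48 - 3200)*p = -3152*p)
F(-528) - 85621 = -3152*(-528) - 85621 = 1664256 - 85621 = 1578635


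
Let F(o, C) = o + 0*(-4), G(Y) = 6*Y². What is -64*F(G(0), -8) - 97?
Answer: -97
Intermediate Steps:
F(o, C) = o (F(o, C) = o + 0 = o)
-64*F(G(0), -8) - 97 = -384*0² - 97 = -384*0 - 97 = -64*0 - 97 = 0 - 97 = -97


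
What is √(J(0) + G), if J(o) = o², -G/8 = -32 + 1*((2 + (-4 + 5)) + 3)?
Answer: 4*√13 ≈ 14.422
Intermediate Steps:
G = 208 (G = -8*(-32 + 1*((2 + (-4 + 5)) + 3)) = -8*(-32 + 1*((2 + 1) + 3)) = -8*(-32 + 1*(3 + 3)) = -8*(-32 + 1*6) = -8*(-32 + 6) = -8*(-26) = 208)
√(J(0) + G) = √(0² + 208) = √(0 + 208) = √208 = 4*√13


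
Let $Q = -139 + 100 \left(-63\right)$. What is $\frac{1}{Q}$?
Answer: $- \frac{1}{6439} \approx -0.0001553$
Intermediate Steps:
$Q = -6439$ ($Q = -139 - 6300 = -6439$)
$\frac{1}{Q} = \frac{1}{-6439} = - \frac{1}{6439}$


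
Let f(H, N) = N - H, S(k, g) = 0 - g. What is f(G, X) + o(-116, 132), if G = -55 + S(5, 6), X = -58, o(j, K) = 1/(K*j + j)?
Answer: 46283/15428 ≈ 2.9999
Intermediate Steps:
o(j, K) = 1/(j + K*j)
S(k, g) = -g
G = -61 (G = -55 - 1*6 = -55 - 6 = -61)
f(G, X) + o(-116, 132) = (-58 - 1*(-61)) + 1/((-116)*(1 + 132)) = (-58 + 61) - 1/116/133 = 3 - 1/116*1/133 = 3 - 1/15428 = 46283/15428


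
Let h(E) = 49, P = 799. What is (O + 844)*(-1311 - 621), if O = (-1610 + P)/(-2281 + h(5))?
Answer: -303423659/186 ≈ -1.6313e+6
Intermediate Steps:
O = 811/2232 (O = (-1610 + 799)/(-2281 + 49) = -811/(-2232) = -811*(-1/2232) = 811/2232 ≈ 0.36335)
(O + 844)*(-1311 - 621) = (811/2232 + 844)*(-1311 - 621) = (1884619/2232)*(-1932) = -303423659/186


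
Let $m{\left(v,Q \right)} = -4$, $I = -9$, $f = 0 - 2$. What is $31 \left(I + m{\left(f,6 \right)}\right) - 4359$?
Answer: $-4762$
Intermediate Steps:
$f = -2$ ($f = 0 - 2 = -2$)
$31 \left(I + m{\left(f,6 \right)}\right) - 4359 = 31 \left(-9 - 4\right) - 4359 = 31 \left(-13\right) - 4359 = -403 - 4359 = -4762$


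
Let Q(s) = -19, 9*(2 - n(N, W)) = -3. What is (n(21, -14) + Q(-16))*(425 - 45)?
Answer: -19000/3 ≈ -6333.3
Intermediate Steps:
n(N, W) = 7/3 (n(N, W) = 2 - ⅑*(-3) = 2 + ⅓ = 7/3)
(n(21, -14) + Q(-16))*(425 - 45) = (7/3 - 19)*(425 - 45) = -50/3*380 = -19000/3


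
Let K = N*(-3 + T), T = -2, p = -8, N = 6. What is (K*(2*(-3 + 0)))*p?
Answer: -1440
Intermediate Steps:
K = -30 (K = 6*(-3 - 2) = 6*(-5) = -30)
(K*(2*(-3 + 0)))*p = -60*(-3 + 0)*(-8) = -60*(-3)*(-8) = -30*(-6)*(-8) = 180*(-8) = -1440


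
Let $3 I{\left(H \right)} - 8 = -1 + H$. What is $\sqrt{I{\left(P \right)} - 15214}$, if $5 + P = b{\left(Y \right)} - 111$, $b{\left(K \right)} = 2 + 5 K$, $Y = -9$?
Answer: $\frac{i \sqrt{137382}}{3} \approx 123.55 i$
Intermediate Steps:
$P = -159$ ($P = -5 + \left(\left(2 + 5 \left(-9\right)\right) - 111\right) = -5 + \left(\left(2 - 45\right) - 111\right) = -5 - 154 = -159$)
$I{\left(H \right)} = \frac{7}{3} + \frac{H}{3}$ ($I{\left(H \right)} = \frac{8}{3} + \frac{-1 + H}{3} = \frac{8}{3} + \left(- \frac{1}{3} + \frac{H}{3}\right) = \frac{7}{3} + \frac{H}{3}$)
$\sqrt{I{\left(P \right)} - 15214} = \sqrt{\left(\frac{7}{3} + \frac{1}{3} \left(-159\right)\right) - 15214} = \sqrt{\left(\frac{7}{3} - 53\right) - 15214} = \sqrt{- \frac{152}{3} - 15214} = \sqrt{- \frac{45794}{3}} = \frac{i \sqrt{137382}}{3}$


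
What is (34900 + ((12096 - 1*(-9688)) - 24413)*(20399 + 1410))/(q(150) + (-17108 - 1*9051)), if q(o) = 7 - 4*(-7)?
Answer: 57300961/26124 ≈ 2193.4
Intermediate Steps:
q(o) = 35 (q(o) = 7 + 28 = 35)
(34900 + ((12096 - 1*(-9688)) - 24413)*(20399 + 1410))/(q(150) + (-17108 - 1*9051)) = (34900 + ((12096 - 1*(-9688)) - 24413)*(20399 + 1410))/(35 + (-17108 - 1*9051)) = (34900 + ((12096 + 9688) - 24413)*21809)/(35 + (-17108 - 9051)) = (34900 + (21784 - 24413)*21809)/(35 - 26159) = (34900 - 2629*21809)/(-26124) = (34900 - 57335861)*(-1/26124) = -57300961*(-1/26124) = 57300961/26124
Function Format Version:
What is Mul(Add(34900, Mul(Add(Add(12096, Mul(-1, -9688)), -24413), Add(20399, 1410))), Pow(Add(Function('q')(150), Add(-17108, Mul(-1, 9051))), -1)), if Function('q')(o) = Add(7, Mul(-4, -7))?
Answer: Rational(57300961, 26124) ≈ 2193.4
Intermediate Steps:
Function('q')(o) = 35 (Function('q')(o) = Add(7, 28) = 35)
Mul(Add(34900, Mul(Add(Add(12096, Mul(-1, -9688)), -24413), Add(20399, 1410))), Pow(Add(Function('q')(150), Add(-17108, Mul(-1, 9051))), -1)) = Mul(Add(34900, Mul(Add(Add(12096, Mul(-1, -9688)), -24413), Add(20399, 1410))), Pow(Add(35, Add(-17108, Mul(-1, 9051))), -1)) = Mul(Add(34900, Mul(Add(Add(12096, 9688), -24413), 21809)), Pow(Add(35, Add(-17108, -9051)), -1)) = Mul(Add(34900, Mul(Add(21784, -24413), 21809)), Pow(Add(35, -26159), -1)) = Mul(Add(34900, Mul(-2629, 21809)), Pow(-26124, -1)) = Mul(Add(34900, -57335861), Rational(-1, 26124)) = Mul(-57300961, Rational(-1, 26124)) = Rational(57300961, 26124)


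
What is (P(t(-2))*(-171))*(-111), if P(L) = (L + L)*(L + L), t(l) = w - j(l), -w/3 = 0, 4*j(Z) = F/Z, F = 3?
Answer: 170829/16 ≈ 10677.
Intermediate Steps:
j(Z) = 3/(4*Z) (j(Z) = (3/Z)/4 = 3/(4*Z))
w = 0 (w = -3*0 = 0)
t(l) = -3/(4*l) (t(l) = 0 - 3/(4*l) = -3/(4*l))
P(L) = 4*L² (P(L) = (2*L)*(2*L) = 4*L²)
(P(t(-2))*(-171))*(-111) = ((4*(-¾/(-2))²)*(-171))*(-111) = ((4*(-¾*(-½))²)*(-171))*(-111) = ((4*(3/8)²)*(-171))*(-111) = ((4*(9/64))*(-171))*(-111) = ((9/16)*(-171))*(-111) = -1539/16*(-111) = 170829/16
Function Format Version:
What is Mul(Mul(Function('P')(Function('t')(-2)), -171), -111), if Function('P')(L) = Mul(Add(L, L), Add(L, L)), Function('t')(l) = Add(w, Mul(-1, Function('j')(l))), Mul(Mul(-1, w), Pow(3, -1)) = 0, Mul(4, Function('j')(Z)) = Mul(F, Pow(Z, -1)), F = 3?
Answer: Rational(170829, 16) ≈ 10677.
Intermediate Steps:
Function('j')(Z) = Mul(Rational(3, 4), Pow(Z, -1)) (Function('j')(Z) = Mul(Rational(1, 4), Mul(3, Pow(Z, -1))) = Mul(Rational(3, 4), Pow(Z, -1)))
w = 0 (w = Mul(-3, 0) = 0)
Function('t')(l) = Mul(Rational(-3, 4), Pow(l, -1)) (Function('t')(l) = Add(0, Mul(-1, Mul(Rational(3, 4), Pow(l, -1)))) = Add(0, Mul(Rational(-3, 4), Pow(l, -1))) = Mul(Rational(-3, 4), Pow(l, -1)))
Function('P')(L) = Mul(4, Pow(L, 2)) (Function('P')(L) = Mul(Mul(2, L), Mul(2, L)) = Mul(4, Pow(L, 2)))
Mul(Mul(Function('P')(Function('t')(-2)), -171), -111) = Mul(Mul(Mul(4, Pow(Mul(Rational(-3, 4), Pow(-2, -1)), 2)), -171), -111) = Mul(Mul(Mul(4, Pow(Mul(Rational(-3, 4), Rational(-1, 2)), 2)), -171), -111) = Mul(Mul(Mul(4, Pow(Rational(3, 8), 2)), -171), -111) = Mul(Mul(Mul(4, Rational(9, 64)), -171), -111) = Mul(Mul(Rational(9, 16), -171), -111) = Mul(Rational(-1539, 16), -111) = Rational(170829, 16)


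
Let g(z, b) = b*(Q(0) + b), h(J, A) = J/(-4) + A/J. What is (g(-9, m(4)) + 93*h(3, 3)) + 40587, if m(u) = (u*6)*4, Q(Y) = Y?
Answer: 199305/4 ≈ 49826.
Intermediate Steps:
h(J, A) = -J/4 + A/J (h(J, A) = J*(-1/4) + A/J = -J/4 + A/J)
m(u) = 24*u (m(u) = (6*u)*4 = 24*u)
g(z, b) = b**2 (g(z, b) = b*(0 + b) = b*b = b**2)
(g(-9, m(4)) + 93*h(3, 3)) + 40587 = ((24*4)**2 + 93*(-1/4*3 + 3/3)) + 40587 = (96**2 + 93*(-3/4 + 3*(1/3))) + 40587 = (9216 + 93*(-3/4 + 1)) + 40587 = (9216 + 93*(1/4)) + 40587 = (9216 + 93/4) + 40587 = 36957/4 + 40587 = 199305/4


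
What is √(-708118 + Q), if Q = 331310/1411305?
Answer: 2*I*√287840016166326/40323 ≈ 841.5*I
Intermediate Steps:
Q = 9466/40323 (Q = 331310*(1/1411305) = 9466/40323 ≈ 0.23475)
√(-708118 + Q) = √(-708118 + 9466/40323) = √(-28553432648/40323) = 2*I*√287840016166326/40323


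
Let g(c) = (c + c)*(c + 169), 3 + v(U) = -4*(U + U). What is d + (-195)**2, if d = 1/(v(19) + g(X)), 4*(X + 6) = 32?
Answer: 20115226/529 ≈ 38025.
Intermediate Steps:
X = 2 (X = -6 + (1/4)*32 = -6 + 8 = 2)
v(U) = -3 - 8*U (v(U) = -3 - 4*(U + U) = -3 - 8*U)
g(c) = 2*c*(169 + c) (g(c) = (2*c)*(169 + c) = 2*c*(169 + c))
d = 1/529 (d = 1/((-3 - 8*19) + 2*2*(169 + 2)) = 1/((-3 - 152) + 2*2*171) = 1/(-155 + 684) = 1/529 ≈ 0.0018904)
d + (-195)**2 = 1/529 + (-195)**2 = 1/529 + 38025 = 20115226/529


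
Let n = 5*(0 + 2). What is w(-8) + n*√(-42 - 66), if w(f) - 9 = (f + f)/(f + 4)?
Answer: 13 + 60*I*√3 ≈ 13.0 + 103.92*I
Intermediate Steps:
w(f) = 9 + 2*f/(4 + f) (w(f) = 9 + (f + f)/(f + 4) = 9 + (2*f)/(4 + f) = 9 + 2*f/(4 + f))
n = 10 (n = 5*2 = 10)
w(-8) + n*√(-42 - 66) = (36 + 11*(-8))/(4 - 8) + 10*√(-42 - 66) = (36 - 88)/(-4) + 10*√(-108) = -¼*(-52) + 10*(6*I*√3) = 13 + 60*I*√3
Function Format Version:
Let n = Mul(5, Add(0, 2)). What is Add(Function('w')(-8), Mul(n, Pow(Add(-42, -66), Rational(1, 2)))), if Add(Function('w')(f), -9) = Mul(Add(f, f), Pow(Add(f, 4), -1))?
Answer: Add(13, Mul(60, I, Pow(3, Rational(1, 2)))) ≈ Add(13.000, Mul(103.92, I))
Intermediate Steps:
Function('w')(f) = Add(9, Mul(2, f, Pow(Add(4, f), -1))) (Function('w')(f) = Add(9, Mul(Add(f, f), Pow(Add(f, 4), -1))) = Add(9, Mul(Mul(2, f), Pow(Add(4, f), -1))) = Add(9, Mul(2, f, Pow(Add(4, f), -1))))
n = 10 (n = Mul(5, 2) = 10)
Add(Function('w')(-8), Mul(n, Pow(Add(-42, -66), Rational(1, 2)))) = Add(Mul(Pow(Add(4, -8), -1), Add(36, Mul(11, -8))), Mul(10, Pow(Add(-42, -66), Rational(1, 2)))) = Add(Mul(Pow(-4, -1), Add(36, -88)), Mul(10, Pow(-108, Rational(1, 2)))) = Add(Mul(Rational(-1, 4), -52), Mul(10, Mul(6, I, Pow(3, Rational(1, 2))))) = Add(13, Mul(60, I, Pow(3, Rational(1, 2))))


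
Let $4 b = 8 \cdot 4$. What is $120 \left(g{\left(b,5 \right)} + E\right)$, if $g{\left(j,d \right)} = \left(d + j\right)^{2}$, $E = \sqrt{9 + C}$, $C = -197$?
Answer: $20280 + 240 i \sqrt{47} \approx 20280.0 + 1645.4 i$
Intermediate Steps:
$b = 8$ ($b = \frac{8 \cdot 4}{4} = \frac{1}{4} \cdot 32 = 8$)
$E = 2 i \sqrt{47}$ ($E = \sqrt{9 - 197} = \sqrt{-188} = 2 i \sqrt{47} \approx 13.711 i$)
$120 \left(g{\left(b,5 \right)} + E\right) = 120 \left(\left(5 + 8\right)^{2} + 2 i \sqrt{47}\right) = 120 \left(13^{2} + 2 i \sqrt{47}\right) = 120 \left(169 + 2 i \sqrt{47}\right) = 20280 + 240 i \sqrt{47}$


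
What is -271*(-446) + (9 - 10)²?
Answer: 120867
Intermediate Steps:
-271*(-446) + (9 - 10)² = 120866 + (-1)² = 120866 + 1 = 120867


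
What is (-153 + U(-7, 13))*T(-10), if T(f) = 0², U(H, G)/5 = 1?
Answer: 0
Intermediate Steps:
U(H, G) = 5 (U(H, G) = 5*1 = 5)
T(f) = 0
(-153 + U(-7, 13))*T(-10) = (-153 + 5)*0 = -148*0 = 0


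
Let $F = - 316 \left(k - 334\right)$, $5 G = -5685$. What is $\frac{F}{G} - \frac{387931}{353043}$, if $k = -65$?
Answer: $- \frac{14984717053}{133803297} \approx -111.99$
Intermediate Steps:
$G = -1137$ ($G = \frac{1}{5} \left(-5685\right) = -1137$)
$F = 126084$ ($F = - 316 \left(-65 - 334\right) = \left(-316\right) \left(-399\right) = 126084$)
$\frac{F}{G} - \frac{387931}{353043} = \frac{126084}{-1137} - \frac{387931}{353043} = 126084 \left(- \frac{1}{1137}\right) - \frac{387931}{353043} = - \frac{42028}{379} - \frac{387931}{353043} = - \frac{14984717053}{133803297}$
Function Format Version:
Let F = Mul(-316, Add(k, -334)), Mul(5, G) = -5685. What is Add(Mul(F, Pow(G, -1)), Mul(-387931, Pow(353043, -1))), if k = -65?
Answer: Rational(-14984717053, 133803297) ≈ -111.99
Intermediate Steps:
G = -1137 (G = Mul(Rational(1, 5), -5685) = -1137)
F = 126084 (F = Mul(-316, Add(-65, -334)) = Mul(-316, -399) = 126084)
Add(Mul(F, Pow(G, -1)), Mul(-387931, Pow(353043, -1))) = Add(Mul(126084, Pow(-1137, -1)), Mul(-387931, Pow(353043, -1))) = Add(Mul(126084, Rational(-1, 1137)), Mul(-387931, Rational(1, 353043))) = Add(Rational(-42028, 379), Rational(-387931, 353043)) = Rational(-14984717053, 133803297)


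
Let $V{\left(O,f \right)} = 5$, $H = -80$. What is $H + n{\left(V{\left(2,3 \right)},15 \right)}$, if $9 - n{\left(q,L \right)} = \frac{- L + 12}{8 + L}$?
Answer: $- \frac{1630}{23} \approx -70.87$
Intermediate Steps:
$n{\left(q,L \right)} = 9 - \frac{12 - L}{8 + L}$ ($n{\left(q,L \right)} = 9 - \frac{- L + 12}{8 + L} = 9 - \frac{12 - L}{8 + L}$)
$H + n{\left(V{\left(2,3 \right)},15 \right)} = -80 + \frac{10 \left(6 + 15\right)}{8 + 15} = -80 + 10 \cdot \frac{1}{23} \cdot 21 = -80 + \frac{210}{23} = - \frac{1630}{23}$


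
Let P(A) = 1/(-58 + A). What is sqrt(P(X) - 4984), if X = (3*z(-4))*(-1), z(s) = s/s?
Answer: 5*I*sqrt(741821)/61 ≈ 70.598*I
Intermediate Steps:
z(s) = 1
X = -3 (X = (3*1)*(-1) = 3*(-1) = -3)
sqrt(P(X) - 4984) = sqrt(1/(-58 - 3) - 4984) = sqrt(1/(-61) - 4984) = sqrt(-1/61 - 4984) = sqrt(-304025/61) = 5*I*sqrt(741821)/61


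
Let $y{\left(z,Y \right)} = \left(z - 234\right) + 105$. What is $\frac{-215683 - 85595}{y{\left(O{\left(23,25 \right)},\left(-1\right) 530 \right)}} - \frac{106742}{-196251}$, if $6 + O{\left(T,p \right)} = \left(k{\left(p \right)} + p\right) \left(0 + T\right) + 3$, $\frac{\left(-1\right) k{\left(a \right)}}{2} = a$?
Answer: $\frac{3115872388}{7302603} \approx 426.68$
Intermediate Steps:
$k{\left(a \right)} = - 2 a$
$O{\left(T,p \right)} = -3 - T p$ ($O{\left(T,p \right)} = -6 + \left(\left(- 2 p + p\right) \left(0 + T\right) + 3\right) = -6 + \left(- p T + 3\right) = -6 - \left(-3 + T p\right) = -3 - T p$)
$y{\left(z,Y \right)} = -129 + z$ ($y{\left(z,Y \right)} = \left(-234 + z\right) + 105 = -129 + z$)
$\frac{-215683 - 85595}{y{\left(O{\left(23,25 \right)},\left(-1\right) 530 \right)}} - \frac{106742}{-196251} = \frac{-215683 - 85595}{-129 - \left(3 + 23 \cdot 25\right)} - \frac{106742}{-196251} = \frac{-215683 - 85595}{-129 - 578} - - \frac{5618}{10329} = - \frac{301278}{-129 - 578} + \frac{5618}{10329} = - \frac{301278}{-707} + \frac{5618}{10329} = \left(-301278\right) \left(- \frac{1}{707}\right) + \frac{5618}{10329} = \frac{301278}{707} + \frac{5618}{10329} = \frac{3115872388}{7302603}$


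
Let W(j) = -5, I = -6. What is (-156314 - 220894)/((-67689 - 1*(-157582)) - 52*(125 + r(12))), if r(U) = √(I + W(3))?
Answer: -3495167416/772713577 - 2179424*I*√11/772713577 ≈ -4.5232 - 0.0093545*I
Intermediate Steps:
r(U) = I*√11 (r(U) = √(-6 - 5) = √(-11) = I*√11)
(-156314 - 220894)/((-67689 - 1*(-157582)) - 52*(125 + r(12))) = (-156314 - 220894)/((-67689 - 1*(-157582)) - 52*(125 + I*√11)) = -377208/((-67689 + 157582) + (-6500 - 52*I*√11)) = -377208/(89893 + (-6500 - 52*I*√11)) = -377208/(83393 - 52*I*√11)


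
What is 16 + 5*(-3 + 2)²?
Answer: 21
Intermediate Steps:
16 + 5*(-3 + 2)² = 16 + 5*(-1)² = 16 + 5*1 = 16 + 5 = 21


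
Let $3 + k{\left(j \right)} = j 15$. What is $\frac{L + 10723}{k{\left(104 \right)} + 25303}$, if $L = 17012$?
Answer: $\frac{5547}{5372} \approx 1.0326$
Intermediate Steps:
$k{\left(j \right)} = -3 + 15 j$ ($k{\left(j \right)} = -3 + j 15 = -3 + 15 j$)
$\frac{L + 10723}{k{\left(104 \right)} + 25303} = \frac{17012 + 10723}{\left(-3 + 15 \cdot 104\right) + 25303} = \frac{27735}{\left(-3 + 1560\right) + 25303} = \frac{27735}{1557 + 25303} = \frac{27735}{26860} = 27735 \cdot \frac{1}{26860} = \frac{5547}{5372}$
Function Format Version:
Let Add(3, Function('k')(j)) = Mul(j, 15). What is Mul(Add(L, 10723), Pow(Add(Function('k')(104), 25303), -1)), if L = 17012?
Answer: Rational(5547, 5372) ≈ 1.0326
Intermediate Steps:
Function('k')(j) = Add(-3, Mul(15, j)) (Function('k')(j) = Add(-3, Mul(j, 15)) = Add(-3, Mul(15, j)))
Mul(Add(L, 10723), Pow(Add(Function('k')(104), 25303), -1)) = Mul(Add(17012, 10723), Pow(Add(Add(-3, Mul(15, 104)), 25303), -1)) = Mul(27735, Pow(Add(Add(-3, 1560), 25303), -1)) = Mul(27735, Pow(Add(1557, 25303), -1)) = Mul(27735, Pow(26860, -1)) = Mul(27735, Rational(1, 26860)) = Rational(5547, 5372)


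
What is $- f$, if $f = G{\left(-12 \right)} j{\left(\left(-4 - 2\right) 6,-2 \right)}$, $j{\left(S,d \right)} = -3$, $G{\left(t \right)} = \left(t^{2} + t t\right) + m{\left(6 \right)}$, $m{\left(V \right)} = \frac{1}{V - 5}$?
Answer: $867$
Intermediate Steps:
$m{\left(V \right)} = \frac{1}{-5 + V}$
$G{\left(t \right)} = 1 + 2 t^{2}$ ($G{\left(t \right)} = \left(t^{2} + t t\right) + \frac{1}{-5 + 6} = \left(t^{2} + t^{2}\right) + 1^{-1} = 2 t^{2} + 1 = 1 + 2 t^{2}$)
$f = -867$ ($f = \left(1 + 2 \left(-12\right)^{2}\right) \left(-3\right) = \left(1 + 2 \cdot 144\right) \left(-3\right) = \left(1 + 288\right) \left(-3\right) = 289 \left(-3\right) = -867$)
$- f = \left(-1\right) \left(-867\right) = 867$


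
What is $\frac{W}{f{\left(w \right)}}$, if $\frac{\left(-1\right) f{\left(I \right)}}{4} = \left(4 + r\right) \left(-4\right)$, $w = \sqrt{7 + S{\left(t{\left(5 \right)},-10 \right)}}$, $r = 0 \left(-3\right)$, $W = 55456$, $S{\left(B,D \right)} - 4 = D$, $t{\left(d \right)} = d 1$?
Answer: $\frac{1733}{2} \approx 866.5$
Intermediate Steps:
$t{\left(d \right)} = d$
$S{\left(B,D \right)} = 4 + D$
$r = 0$
$w = 1$ ($w = \sqrt{7 + \left(4 - 10\right)} = \sqrt{7 - 6} = \sqrt{1} = 1$)
$f{\left(I \right)} = 64$ ($f{\left(I \right)} = - 4 \left(4 + 0\right) \left(-4\right) = - 4 \cdot 4 \left(-4\right) = \left(-4\right) \left(-16\right) = 64$)
$\frac{W}{f{\left(w \right)}} = \frac{55456}{64} = 55456 \cdot \frac{1}{64} = \frac{1733}{2}$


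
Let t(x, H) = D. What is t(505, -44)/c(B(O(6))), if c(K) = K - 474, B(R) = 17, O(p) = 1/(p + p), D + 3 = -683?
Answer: 686/457 ≈ 1.5011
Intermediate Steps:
D = -686 (D = -3 - 683 = -686)
t(x, H) = -686
O(p) = 1/(2*p)
c(K) = -474 + K
t(505, -44)/c(B(O(6))) = -686/(-474 + 17) = -686/(-457) = -686*(-1/457) = 686/457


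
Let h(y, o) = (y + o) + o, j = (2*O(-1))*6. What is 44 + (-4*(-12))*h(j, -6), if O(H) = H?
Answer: -1108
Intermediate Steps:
j = -12 (j = (2*(-1))*6 = -2*6 = -12)
h(y, o) = y + 2*o (h(y, o) = (o + y) + o = y + 2*o)
44 + (-4*(-12))*h(j, -6) = 44 + (-4*(-12))*(-12 + 2*(-6)) = 44 + 48*(-12 - 12) = 44 + 48*(-24) = 44 - 1152 = -1108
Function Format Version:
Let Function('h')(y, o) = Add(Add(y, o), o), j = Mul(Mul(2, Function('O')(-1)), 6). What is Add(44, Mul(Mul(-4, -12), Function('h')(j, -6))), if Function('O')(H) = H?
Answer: -1108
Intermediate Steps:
j = -12 (j = Mul(Mul(2, -1), 6) = Mul(-2, 6) = -12)
Function('h')(y, o) = Add(y, Mul(2, o)) (Function('h')(y, o) = Add(Add(o, y), o) = Add(y, Mul(2, o)))
Add(44, Mul(Mul(-4, -12), Function('h')(j, -6))) = Add(44, Mul(Mul(-4, -12), Add(-12, Mul(2, -6)))) = Add(44, Mul(48, Add(-12, -12))) = Add(44, Mul(48, -24)) = Add(44, -1152) = -1108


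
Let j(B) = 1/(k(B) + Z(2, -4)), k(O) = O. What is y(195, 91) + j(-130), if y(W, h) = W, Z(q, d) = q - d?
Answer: 24179/124 ≈ 194.99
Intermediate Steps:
j(B) = 1/(6 + B) (j(B) = 1/(B + (2 - 1*(-4))) = 1/(B + (2 + 4)) = 1/(B + 6) = 1/(6 + B))
y(195, 91) + j(-130) = 195 + 1/(6 - 130) = 195 + 1/(-124) = 195 - 1/124 = 24179/124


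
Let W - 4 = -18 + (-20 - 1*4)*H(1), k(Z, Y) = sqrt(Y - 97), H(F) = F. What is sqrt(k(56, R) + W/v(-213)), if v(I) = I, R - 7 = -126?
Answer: sqrt(8094 + 272214*I*sqrt(6))/213 ≈ 2.7273 + 2.6944*I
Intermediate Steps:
R = -119 (R = 7 - 126 = -119)
k(Z, Y) = sqrt(-97 + Y)
W = -38 (W = 4 + (-18 + (-20 - 1*4)*1) = 4 + (-18 + (-20 - 4)*1) = 4 + (-18 - 24*1) = 4 + (-18 - 24) = 4 - 42 = -38)
sqrt(k(56, R) + W/v(-213)) = sqrt(sqrt(-97 - 119) - 38/(-213)) = sqrt(sqrt(-216) - 38*(-1/213)) = sqrt(6*I*sqrt(6) + 38/213) = sqrt(38/213 + 6*I*sqrt(6))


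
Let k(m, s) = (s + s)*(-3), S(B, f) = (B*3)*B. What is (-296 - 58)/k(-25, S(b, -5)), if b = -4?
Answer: 59/48 ≈ 1.2292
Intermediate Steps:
S(B, f) = 3*B² (S(B, f) = (3*B)*B = 3*B²)
k(m, s) = -6*s (k(m, s) = (2*s)*(-3) = -6*s)
(-296 - 58)/k(-25, S(b, -5)) = (-296 - 58)/((-18*(-4)²)) = -354/((-18*16)) = -354/((-6*48)) = -354/(-288) = -354*(-1/288) = 59/48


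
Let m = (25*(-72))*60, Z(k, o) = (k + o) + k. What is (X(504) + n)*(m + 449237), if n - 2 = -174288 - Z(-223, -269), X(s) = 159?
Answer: -59174590644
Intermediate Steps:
Z(k, o) = o + 2*k
m = -108000 (m = -1800*60 = -108000)
n = -173571 (n = 2 + (-174288 - (-269 + 2*(-223))) = 2 + (-174288 - (-269 - 446)) = 2 + (-174288 - 1*(-715)) = 2 + (-174288 + 715) = 2 - 173573 = -173571)
(X(504) + n)*(m + 449237) = (159 - 173571)*(-108000 + 449237) = -173412*341237 = -59174590644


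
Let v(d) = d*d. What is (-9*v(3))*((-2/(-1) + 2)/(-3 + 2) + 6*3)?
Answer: -1134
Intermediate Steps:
v(d) = d**2
(-9*v(3))*((-2/(-1) + 2)/(-3 + 2) + 6*3) = (-9*3**2)*((-2/(-1) + 2)/(-3 + 2) + 6*3) = (-9*9)*((-2*(-1) + 2)/(-1) + 18) = -81*((2 + 2)*(-1) + 18) = -81*(4*(-1) + 18) = -81*(-4 + 18) = -81*14 = -1134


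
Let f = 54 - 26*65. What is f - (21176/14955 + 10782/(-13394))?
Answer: -163912540127/100153635 ≈ -1636.6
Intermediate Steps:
f = -1636 (f = 54 - 1690 = -1636)
f - (21176/14955 + 10782/(-13394)) = -1636 - (21176/14955 + 10782/(-13394)) = -1636 - (21176*(1/14955) + 10782*(-1/13394)) = -1636 - (21176/14955 - 5391/6697) = -1636 - 1*61193267/100153635 = -1636 - 61193267/100153635 = -163912540127/100153635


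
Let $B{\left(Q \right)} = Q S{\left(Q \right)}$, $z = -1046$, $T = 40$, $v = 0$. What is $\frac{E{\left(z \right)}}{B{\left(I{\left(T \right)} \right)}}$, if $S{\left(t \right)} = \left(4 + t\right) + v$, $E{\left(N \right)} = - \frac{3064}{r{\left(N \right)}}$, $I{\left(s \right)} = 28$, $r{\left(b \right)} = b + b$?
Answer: $\frac{383}{234304} \approx 0.0016346$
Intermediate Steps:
$r{\left(b \right)} = 2 b$
$E{\left(N \right)} = - \frac{1532}{N}$ ($E{\left(N \right)} = - \frac{3064}{2 N} = - 3064 \frac{1}{2 N} = - \frac{1532}{N}$)
$S{\left(t \right)} = 4 + t$ ($S{\left(t \right)} = \left(4 + t\right) + 0 = 4 + t$)
$B{\left(Q \right)} = Q \left(4 + Q\right)$
$\frac{E{\left(z \right)}}{B{\left(I{\left(T \right)} \right)}} = \frac{\left(-1532\right) \frac{1}{-1046}}{28 \left(4 + 28\right)} = \frac{\left(-1532\right) \left(- \frac{1}{1046}\right)}{28 \cdot 32} = \frac{766}{523 \cdot 896} = \frac{766}{523} \cdot \frac{1}{896} = \frac{383}{234304}$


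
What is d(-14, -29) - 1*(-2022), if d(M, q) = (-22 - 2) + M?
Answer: 1984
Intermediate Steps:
d(M, q) = -24 + M
d(-14, -29) - 1*(-2022) = (-24 - 14) - 1*(-2022) = -38 + 2022 = 1984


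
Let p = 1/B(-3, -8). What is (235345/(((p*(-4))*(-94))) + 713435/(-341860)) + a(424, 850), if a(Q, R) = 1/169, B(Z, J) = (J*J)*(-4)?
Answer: -87021303252077/543078796 ≈ -1.6024e+5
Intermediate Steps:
B(Z, J) = -4*J² (B(Z, J) = J²*(-4) = -4*J²)
a(Q, R) = 1/169
p = -1/256 (p = 1/(-4*(-8)²) = 1/(-4*64) = 1/(-256) = -1/256 ≈ -0.0039063)
(235345/(((p*(-4))*(-94))) + 713435/(-341860)) + a(424, 850) = (235345/((-1/256*(-4)*(-94))) + 713435/(-341860)) + 1/169 = (235345/(((1/64)*(-94))) + 713435*(-1/341860)) + 1/169 = (235345/(-47/32) - 142687/68372) + 1/169 = (235345*(-32/47) - 142687/68372) + 1/169 = (-7531040/47 - 142687/68372) + 1/169 = -514918973169/3213484 + 1/169 = -87021303252077/543078796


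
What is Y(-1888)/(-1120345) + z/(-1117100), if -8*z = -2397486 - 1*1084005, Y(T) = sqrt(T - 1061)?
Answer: -3481491/8936800 - I*sqrt(2949)/1120345 ≈ -0.38957 - 4.8471e-5*I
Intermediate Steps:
Y(T) = sqrt(-1061 + T)
z = 3481491/8 (z = -(-2397486 - 1*1084005)/8 = -(-2397486 - 1084005)/8 = -1/8*(-3481491) = 3481491/8 ≈ 4.3519e+5)
Y(-1888)/(-1120345) + z/(-1117100) = sqrt(-1061 - 1888)/(-1120345) + (3481491/8)/(-1117100) = sqrt(-2949)*(-1/1120345) + (3481491/8)*(-1/1117100) = (I*sqrt(2949))*(-1/1120345) - 3481491/8936800 = -I*sqrt(2949)/1120345 - 3481491/8936800 = -3481491/8936800 - I*sqrt(2949)/1120345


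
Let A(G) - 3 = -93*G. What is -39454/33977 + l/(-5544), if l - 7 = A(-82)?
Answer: -119545337/47092122 ≈ -2.5385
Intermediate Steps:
A(G) = 3 - 93*G
l = 7636 (l = 7 + (3 - 93*(-82)) = 7 + (3 + 7626) = 7 + 7629 = 7636)
-39454/33977 + l/(-5544) = -39454/33977 + 7636/(-5544) = -39454*1/33977 + 7636*(-1/5544) = -39454/33977 - 1909/1386 = -119545337/47092122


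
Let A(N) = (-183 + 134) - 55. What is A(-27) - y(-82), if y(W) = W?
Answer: -22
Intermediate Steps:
A(N) = -104 (A(N) = -49 - 55 = -104)
A(-27) - y(-82) = -104 - 1*(-82) = -104 + 82 = -22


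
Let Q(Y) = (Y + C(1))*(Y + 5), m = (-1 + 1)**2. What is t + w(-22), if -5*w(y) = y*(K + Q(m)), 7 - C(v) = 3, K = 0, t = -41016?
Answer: -40928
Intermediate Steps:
m = 0 (m = 0**2 = 0)
C(v) = 4 (C(v) = 7 - 1*3 = 7 - 3 = 4)
Q(Y) = (4 + Y)*(5 + Y) (Q(Y) = (Y + 4)*(Y + 5) = (4 + Y)*(5 + Y))
w(y) = -4*y (w(y) = -y*(0 + (20 + 0**2 + 9*0))/5 = -y*(0 + (20 + 0 + 0))/5 = -y*(0 + 20)/5 = -y*20/5 = -4*y)
t + w(-22) = -41016 - 4*(-22) = -41016 + 88 = -40928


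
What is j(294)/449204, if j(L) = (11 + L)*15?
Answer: 75/7364 ≈ 0.010185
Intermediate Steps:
j(L) = 165 + 15*L
j(294)/449204 = (165 + 15*294)/449204 = (165 + 4410)*(1/449204) = 4575*(1/449204) = 75/7364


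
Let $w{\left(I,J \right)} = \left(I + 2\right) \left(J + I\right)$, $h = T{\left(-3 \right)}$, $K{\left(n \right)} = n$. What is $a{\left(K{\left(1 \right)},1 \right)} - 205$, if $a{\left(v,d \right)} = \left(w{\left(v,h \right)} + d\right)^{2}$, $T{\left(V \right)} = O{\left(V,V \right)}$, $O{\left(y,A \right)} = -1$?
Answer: $-204$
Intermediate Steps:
$T{\left(V \right)} = -1$
$h = -1$
$w{\left(I,J \right)} = \left(2 + I\right) \left(I + J\right)$
$a{\left(v,d \right)} = \left(-2 + d + v + v^{2}\right)^{2}$ ($a{\left(v,d \right)} = \left(\left(v^{2} + 2 v + 2 \left(-1\right) + v \left(-1\right)\right) + d\right)^{2} = \left(\left(v^{2} + 2 v - 2 - v\right) + d\right)^{2} = \left(\left(-2 + v + v^{2}\right) + d\right)^{2} = \left(-2 + d + v + v^{2}\right)^{2}$)
$a{\left(K{\left(1 \right)},1 \right)} - 205 = \left(-2 + 1 + 1 + 1^{2}\right)^{2} - 205 = \left(-2 + 1 + 1 + 1\right)^{2} - 205 = 1^{2} - 205 = 1 - 205 = -204$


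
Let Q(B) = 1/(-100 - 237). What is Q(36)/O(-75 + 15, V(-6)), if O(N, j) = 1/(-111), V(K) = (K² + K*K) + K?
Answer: 111/337 ≈ 0.32938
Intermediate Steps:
Q(B) = -1/337 (Q(B) = 1/(-337) = -1/337)
V(K) = K + 2*K² (V(K) = (K² + K²) + K = 2*K² + K = K + 2*K²)
O(N, j) = -1/111
Q(36)/O(-75 + 15, V(-6)) = -1/(337*(-1/111)) = -1/337*(-111) = 111/337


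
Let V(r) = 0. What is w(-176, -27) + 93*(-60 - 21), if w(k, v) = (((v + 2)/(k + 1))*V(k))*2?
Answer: -7533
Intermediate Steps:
w(k, v) = 0 (w(k, v) = (((v + 2)/(k + 1))*0)*2 = (((2 + v)/(1 + k))*0)*2 = 0*2 = 0)
w(-176, -27) + 93*(-60 - 21) = 0 + 93*(-60 - 21) = 0 + 93*(-81) = 0 - 7533 = -7533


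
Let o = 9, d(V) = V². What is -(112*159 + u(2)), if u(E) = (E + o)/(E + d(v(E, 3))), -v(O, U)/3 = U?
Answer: -1478075/83 ≈ -17808.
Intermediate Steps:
v(O, U) = -3*U
u(E) = (9 + E)/(81 + E) (u(E) = (E + 9)/(E + (-3*3)²) = (9 + E)/(E + (-9)²) = (9 + E)/(E + 81) = (9 + E)/(81 + E))
-(112*159 + u(2)) = -(112*159 + (9 + 2)/(81 + 2)) = -(17808 + 11/83) = -1*1478075/83 = -1478075/83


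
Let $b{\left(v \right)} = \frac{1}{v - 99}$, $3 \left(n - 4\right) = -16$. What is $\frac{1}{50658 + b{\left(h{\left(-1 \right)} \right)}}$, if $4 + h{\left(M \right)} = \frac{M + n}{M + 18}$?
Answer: $\frac{5260}{266461029} \approx 1.974 \cdot 10^{-5}$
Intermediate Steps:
$n = - \frac{4}{3}$ ($n = 4 + \frac{1}{3} \left(-16\right) = 4 - \frac{16}{3} = - \frac{4}{3} \approx -1.3333$)
$h{\left(M \right)} = -4 + \frac{- \frac{4}{3} + M}{18 + M}$ ($h{\left(M \right)} = -4 + \frac{M - \frac{4}{3}}{M + 18} = -4 + \frac{- \frac{4}{3} + M}{18 + M}$)
$b{\left(v \right)} = \frac{1}{-99 + v}$ ($b{\left(v \right)} = \frac{1}{v - 99} = \frac{1}{-99 + v}$)
$\frac{1}{50658 + b{\left(h{\left(-1 \right)} \right)}} = \frac{1}{50658 + \frac{1}{-99 + \frac{-220 - -9}{3 \left(18 - 1\right)}}} = \frac{1}{50658 + \frac{1}{-99 + \frac{-220 + 9}{3 \cdot 17}}} = \frac{1}{50658 + \frac{1}{-99 + \frac{1}{3} \cdot \frac{1}{17} \left(-211\right)}} = \frac{1}{50658 + \frac{1}{-99 - \frac{211}{51}}} = \frac{1}{50658 + \frac{1}{- \frac{5260}{51}}} = \frac{1}{50658 - \frac{51}{5260}} = \frac{1}{\frac{266461029}{5260}} = \frac{5260}{266461029}$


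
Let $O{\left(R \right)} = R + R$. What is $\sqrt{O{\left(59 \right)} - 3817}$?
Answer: $3 i \sqrt{411} \approx 60.819 i$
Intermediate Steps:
$O{\left(R \right)} = 2 R$
$\sqrt{O{\left(59 \right)} - 3817} = \sqrt{2 \cdot 59 - 3817} = \sqrt{118 - 3817} = \sqrt{-3699} = 3 i \sqrt{411}$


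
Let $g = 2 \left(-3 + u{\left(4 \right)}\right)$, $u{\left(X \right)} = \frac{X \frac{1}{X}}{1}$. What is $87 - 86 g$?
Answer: $431$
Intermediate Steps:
$u{\left(X \right)} = 1$ ($u{\left(X \right)} = 1 \cdot 1 = 1$)
$g = -4$ ($g = 2 \left(-3 + 1\right) = 2 \left(-2\right) = -4$)
$87 - 86 g = 87 - -344 = 87 + 344 = 431$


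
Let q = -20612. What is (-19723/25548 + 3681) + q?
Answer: -432572911/25548 ≈ -16932.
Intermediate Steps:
(-19723/25548 + 3681) + q = (-19723/25548 + 3681) - 20612 = 94022465/25548 - 20612 = -432572911/25548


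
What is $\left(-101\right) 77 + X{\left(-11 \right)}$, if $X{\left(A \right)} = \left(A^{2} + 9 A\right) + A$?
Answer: $-7766$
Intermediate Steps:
$X{\left(A \right)} = A^{2} + 10 A$
$\left(-101\right) 77 + X{\left(-11 \right)} = \left(-101\right) 77 - 11 \left(10 - 11\right) = -7777 - -11 = -7777 + 11 = -7766$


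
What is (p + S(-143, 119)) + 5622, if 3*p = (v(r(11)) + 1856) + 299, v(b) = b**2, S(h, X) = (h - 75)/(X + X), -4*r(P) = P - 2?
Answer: 36220391/5712 ≈ 6341.1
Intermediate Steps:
r(P) = 1/2 - P/4 (r(P) = -(P - 2)/4 = -(-2 + P)/4 = 1/2 - P/4)
S(h, X) = (-75 + h)/(2*X) (S(h, X) = (-75 + h)/((2*X)) = (-75 + h)*(1/(2*X)) = (-75 + h)/(2*X))
p = 34561/48 (p = (((1/2 - 1/4*11)**2 + 1856) + 299)/3 = (((1/2 - 11/4)**2 + 1856) + 299)/3 = (((-9/4)**2 + 1856) + 299)/3 = ((81/16 + 1856) + 299)/3 = (29777/16 + 299)/3 = (1/3)*(34561/16) = 34561/48 ≈ 720.02)
(p + S(-143, 119)) + 5622 = (34561/48 + (1/2)*(-75 - 143)/119) + 5622 = (34561/48 + (1/2)*(1/119)*(-218)) + 5622 = (34561/48 - 109/119) + 5622 = 4107527/5712 + 5622 = 36220391/5712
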